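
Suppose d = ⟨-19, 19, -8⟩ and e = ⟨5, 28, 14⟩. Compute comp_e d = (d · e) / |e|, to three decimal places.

10.252

d · e = (-19)·5 + 19·28 + (-8)·14 = -95 + 532 - 112 = 325
|e| = √(25 + 784 + 196) = √1005 ≈ 31.7017
comp_e d = 325 / √1005 ≈ 10.252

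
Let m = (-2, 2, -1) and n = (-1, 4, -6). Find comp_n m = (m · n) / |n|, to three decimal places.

2.198

m · n = (-2)·(-1) + 2·4 + (-1)·(-6) = 2 + 8 + 6 = 16
|n| = √(1 + 16 + 36) = √53 ≈ 7.2801
comp_n m = 16 / √53 ≈ 2.198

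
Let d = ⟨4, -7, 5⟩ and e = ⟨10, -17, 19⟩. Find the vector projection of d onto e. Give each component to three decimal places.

(3.387, -5.757, 6.435)

d · e = 4·10 + (-7)·(-17) + 5·19 = 40 + 119 + 95 = 254
|e|² = 100 + 289 + 361 = 750
proj_e d = (254/750) · (10, -17, 19) ≈ (3.387, -5.757, 6.435)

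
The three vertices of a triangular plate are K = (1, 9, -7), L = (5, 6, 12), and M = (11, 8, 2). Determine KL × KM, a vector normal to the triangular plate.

KL = (4, -3, 19)
KM = (10, -1, 9)
i: (-3)·9 - 19·(-1) = -27 - (-19) = -8
j: 19·10 - 4·9 = 190 - 36 = 154
k: 4·(-1) - (-3)·10 = -4 - (-30) = 26
KL × KM = (-8, 154, 26)

(-8, 154, 26)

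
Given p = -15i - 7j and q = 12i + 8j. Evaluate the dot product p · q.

-236

p · q = (-15)·12 + (-7)·8 = -180 - 56 = -236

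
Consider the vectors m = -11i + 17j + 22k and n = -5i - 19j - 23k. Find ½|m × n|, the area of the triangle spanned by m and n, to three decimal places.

i: 17·(-23) - 22·(-19) = -391 - (-418) = 27
j: 22·(-5) - (-11)·(-23) = -110 - 253 = -363
k: (-11)·(-19) - 17·(-5) = 209 - (-85) = 294
m × n = (27, -363, 294)
|m × n| = √(27² + (-363)² + 294²) = √218934 ≈ 467.9038
area = ½ · 467.9038 ≈ 233.952

233.952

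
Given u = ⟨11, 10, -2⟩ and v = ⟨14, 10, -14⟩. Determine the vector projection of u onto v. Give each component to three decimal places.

(8.024, 5.732, -8.024)

u · v = 11·14 + 10·10 + (-2)·(-14) = 154 + 100 + 28 = 282
|v|² = 196 + 100 + 196 = 492
proj_v u = (282/492) · (14, 10, -14) ≈ (8.024, 5.732, -8.024)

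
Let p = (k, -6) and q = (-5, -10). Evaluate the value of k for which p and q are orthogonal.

12

p · q = k·(-5) + (-6)·(-10) = 60 - 5k
Set equal to 0: -5k = -60, so k = 12.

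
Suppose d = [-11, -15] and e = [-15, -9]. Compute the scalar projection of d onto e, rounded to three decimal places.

17.150

d · e = (-11)·(-15) + (-15)·(-9) = 165 + 135 = 300
|e| = √(225 + 81) = √306 ≈ 17.4929
comp_e d = 300 / √306 ≈ 17.150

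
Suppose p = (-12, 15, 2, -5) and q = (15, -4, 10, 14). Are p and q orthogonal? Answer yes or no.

p · q = (-12)·15 + 15·(-4) + 2·10 + (-5)·14 = -180 - 60 + 20 - 70 = -290
Nonzero, so the vectors are not orthogonal.

no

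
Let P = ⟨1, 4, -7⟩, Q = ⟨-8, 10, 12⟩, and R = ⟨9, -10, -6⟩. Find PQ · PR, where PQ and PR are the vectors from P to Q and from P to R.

-137

PQ = Q − P = (-9, 6, 19)
PR = R − P = (8, -14, 1)
PQ · PR = (-9)·8 + 6·(-14) + 19·1 = -72 - 84 + 19 = -137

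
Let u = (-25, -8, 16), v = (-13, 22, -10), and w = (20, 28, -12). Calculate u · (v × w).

v × w:
i: 22·(-12) - (-10)·28 = -264 - (-280) = 16
j: (-10)·20 - (-13)·(-12) = -200 - 156 = -356
k: (-13)·28 - 22·20 = -364 - 440 = -804
v × w = (16, -356, -804)
u · (v × w) = (-25)·16 + (-8)·(-356) + 16·(-804) = -400 + 2848 - 12864 = -10416

-10416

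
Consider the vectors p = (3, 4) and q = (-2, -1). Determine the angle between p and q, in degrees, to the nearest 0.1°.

153.4

p · q = 3·(-2) + 4·(-1) = -6 - 4 = -10
|p|² = 9 + 16 = 25,  |p| = √25 ≈ 5.000000
|q|² = 4 + 1 = 5,  |q| = √5 ≈ 2.236068
cos θ = -10 / (5.000000 · 2.236068) ≈ -0.89443
θ = arccos(-0.89443) ≈ 153.4°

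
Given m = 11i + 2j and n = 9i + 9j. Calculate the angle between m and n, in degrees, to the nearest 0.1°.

34.7

m · n = 11·9 + 2·9 = 99 + 18 = 117
|m|² = 121 + 4 = 125,  |m| = √125 ≈ 11.180340
|n|² = 81 + 81 = 162,  |n| = √162 ≈ 12.727922
cos θ = 117 / (11.180340 · 12.727922) ≈ 0.82219
θ = arccos(0.82219) ≈ 34.7°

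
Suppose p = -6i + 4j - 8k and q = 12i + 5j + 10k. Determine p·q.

-132

p · q = (-6)·12 + 4·5 + (-8)·10 = -72 + 20 - 80 = -132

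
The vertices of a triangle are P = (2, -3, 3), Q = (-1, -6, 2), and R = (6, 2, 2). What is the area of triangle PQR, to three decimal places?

PQ = (-3, -3, -1),  PR = (4, 5, -1)
i: (-3)·(-1) - (-1)·5 = 3 - (-5) = 8
j: (-1)·4 - (-3)·(-1) = -4 - 3 = -7
k: (-3)·5 - (-3)·4 = -15 - (-12) = -3
PQ × PR = (8, -7, -3)
|PQ × PR| = √122 ≈ 11.0454
area = ½ · 11.0454 ≈ 5.523

5.523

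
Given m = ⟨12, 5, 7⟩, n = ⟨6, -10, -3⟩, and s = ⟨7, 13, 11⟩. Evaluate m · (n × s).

-251

n × s:
i: (-10)·11 - (-3)·13 = -110 - (-39) = -71
j: (-3)·7 - 6·11 = -21 - 66 = -87
k: 6·13 - (-10)·7 = 78 - (-70) = 148
n × s = (-71, -87, 148)
m · (n × s) = 12·(-71) + 5·(-87) + 7·148 = -852 - 435 + 1036 = -251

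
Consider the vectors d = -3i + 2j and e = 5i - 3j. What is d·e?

-21

d · e = (-3)·5 + 2·(-3) = -15 - 6 = -21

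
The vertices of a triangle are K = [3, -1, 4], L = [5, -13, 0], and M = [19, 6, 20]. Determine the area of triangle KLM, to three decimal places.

KL = (2, -12, -4),  KM = (16, 7, 16)
i: (-12)·16 - (-4)·7 = -192 - (-28) = -164
j: (-4)·16 - 2·16 = -64 - 32 = -96
k: 2·7 - (-12)·16 = 14 - (-192) = 206
KL × KM = (-164, -96, 206)
|KL × KM| = √78548 ≈ 280.2642
area = ½ · 280.2642 ≈ 140.132

140.132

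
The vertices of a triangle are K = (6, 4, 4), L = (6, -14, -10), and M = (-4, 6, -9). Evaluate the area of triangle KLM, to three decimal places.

KL = (0, -18, -14),  KM = (-10, 2, -13)
i: (-18)·(-13) - (-14)·2 = 234 - (-28) = 262
j: (-14)·(-10) - 0·(-13) = 140 - 0 = 140
k: 0·2 - (-18)·(-10) = 0 - 180 = -180
KL × KM = (262, 140, -180)
|KL × KM| = √120644 ≈ 347.3385
area = ½ · 347.3385 ≈ 173.669

173.669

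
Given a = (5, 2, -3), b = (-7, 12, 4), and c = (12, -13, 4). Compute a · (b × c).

b × c:
i: 12·4 - 4·(-13) = 48 - (-52) = 100
j: 4·12 - (-7)·4 = 48 - (-28) = 76
k: (-7)·(-13) - 12·12 = 91 - 144 = -53
b × c = (100, 76, -53)
a · (b × c) = 5·100 + 2·76 + (-3)·(-53) = 500 + 152 + 159 = 811

811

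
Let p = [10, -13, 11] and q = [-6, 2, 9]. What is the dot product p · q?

p · q = 10·(-6) + (-13)·2 + 11·9 = -60 - 26 + 99 = 13

13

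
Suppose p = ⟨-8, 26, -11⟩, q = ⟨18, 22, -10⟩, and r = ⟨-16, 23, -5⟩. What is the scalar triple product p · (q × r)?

q × r:
i: 22·(-5) - (-10)·23 = -110 - (-230) = 120
j: (-10)·(-16) - 18·(-5) = 160 - (-90) = 250
k: 18·23 - 22·(-16) = 414 - (-352) = 766
q × r = (120, 250, 766)
p · (q × r) = (-8)·120 + 26·250 + (-11)·766 = -960 + 6500 - 8426 = -2886

-2886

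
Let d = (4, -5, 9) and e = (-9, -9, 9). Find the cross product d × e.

i: (-5)·9 - 9·(-9) = -45 - (-81) = 36
j: 9·(-9) - 4·9 = -81 - 36 = -117
k: 4·(-9) - (-5)·(-9) = -36 - 45 = -81
d × e = (36, -117, -81)

(36, -117, -81)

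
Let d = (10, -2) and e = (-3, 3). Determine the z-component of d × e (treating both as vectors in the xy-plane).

24

10·3 - (-2)·(-3) = 30 - 6 = 24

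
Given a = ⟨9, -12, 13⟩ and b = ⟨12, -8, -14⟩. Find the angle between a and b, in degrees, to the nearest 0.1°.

a · b = 9·12 + (-12)·(-8) + 13·(-14) = 108 + 96 - 182 = 22
|a|² = 81 + 144 + 169 = 394,  |a| = √394 ≈ 19.849433
|b|² = 144 + 64 + 196 = 404,  |b| = √404 ≈ 20.099751
cos θ = 22 / (19.849433 · 20.099751) ≈ 0.05514
θ = arccos(0.05514) ≈ 86.8°

86.8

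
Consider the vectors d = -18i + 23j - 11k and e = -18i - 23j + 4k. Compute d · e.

d · e = (-18)·(-18) + 23·(-23) + (-11)·4 = 324 - 529 - 44 = -249

-249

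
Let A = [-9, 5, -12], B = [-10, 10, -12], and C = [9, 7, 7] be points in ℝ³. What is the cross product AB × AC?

AB = (-1, 5, 0)
AC = (18, 2, 19)
i: 5·19 - 0·2 = 95 - 0 = 95
j: 0·18 - (-1)·19 = 0 - (-19) = 19
k: (-1)·2 - 5·18 = -2 - 90 = -92
AB × AC = (95, 19, -92)

(95, 19, -92)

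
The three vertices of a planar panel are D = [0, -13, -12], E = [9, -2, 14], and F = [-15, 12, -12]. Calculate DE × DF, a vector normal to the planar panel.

DE = (9, 11, 26)
DF = (-15, 25, 0)
i: 11·0 - 26·25 = 0 - 650 = -650
j: 26·(-15) - 9·0 = -390 - 0 = -390
k: 9·25 - 11·(-15) = 225 - (-165) = 390
DE × DF = (-650, -390, 390)

(-650, -390, 390)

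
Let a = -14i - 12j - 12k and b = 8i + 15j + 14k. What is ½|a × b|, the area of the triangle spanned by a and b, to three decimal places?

76.059

i: (-12)·14 - (-12)·15 = -168 - (-180) = 12
j: (-12)·8 - (-14)·14 = -96 - (-196) = 100
k: (-14)·15 - (-12)·8 = -210 - (-96) = -114
a × b = (12, 100, -114)
|a × b| = √(12² + 100² + (-114)²) = √23140 ≈ 152.1184
area = ½ · 152.1184 ≈ 76.059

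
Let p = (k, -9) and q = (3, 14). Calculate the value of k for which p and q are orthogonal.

42

p · q = k·3 + (-9)·14 = -126 + 3k
Set equal to 0: 3k = 126, so k = 42.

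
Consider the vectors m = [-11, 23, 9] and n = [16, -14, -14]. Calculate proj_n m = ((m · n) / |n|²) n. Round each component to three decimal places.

(-15.407, 13.481, 13.481)

m · n = (-11)·16 + 23·(-14) + 9·(-14) = -176 - 322 - 126 = -624
|n|² = 256 + 196 + 196 = 648
proj_n m = (-624/648) · (16, -14, -14) ≈ (-15.407, 13.481, 13.481)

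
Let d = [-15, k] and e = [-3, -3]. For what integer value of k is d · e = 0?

d · e = (-15)·(-3) + k·(-3) = 45 - 3k
Set equal to 0: -3k = -45, so k = 15.

15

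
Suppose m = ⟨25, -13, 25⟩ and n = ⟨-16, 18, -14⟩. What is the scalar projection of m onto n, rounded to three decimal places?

-35.324

m · n = 25·(-16) + (-13)·18 + 25·(-14) = -400 - 234 - 350 = -984
|n| = √(256 + 324 + 196) = √776 ≈ 27.8568
comp_n m = -984 / √776 ≈ -35.324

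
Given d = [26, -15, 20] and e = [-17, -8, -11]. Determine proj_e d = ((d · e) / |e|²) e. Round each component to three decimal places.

(19.439, 9.148, 12.578)

d · e = 26·(-17) + (-15)·(-8) + 20·(-11) = -442 + 120 - 220 = -542
|e|² = 289 + 64 + 121 = 474
proj_e d = (-542/474) · (-17, -8, -11) ≈ (19.439, 9.148, 12.578)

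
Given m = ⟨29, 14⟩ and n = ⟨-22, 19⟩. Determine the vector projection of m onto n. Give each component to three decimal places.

(9.685, -8.364)

m · n = 29·(-22) + 14·19 = -638 + 266 = -372
|n|² = 484 + 361 = 845
proj_n m = (-372/845) · (-22, 19) ≈ (9.685, -8.364)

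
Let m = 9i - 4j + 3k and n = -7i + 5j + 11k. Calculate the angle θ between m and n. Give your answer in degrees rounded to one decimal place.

m · n = 9·(-7) + (-4)·5 + 3·11 = -63 - 20 + 33 = -50
|m|² = 81 + 16 + 9 = 106,  |m| = √106 ≈ 10.295630
|n|² = 49 + 25 + 121 = 195,  |n| = √195 ≈ 13.964240
cos θ = -50 / (10.295630 · 13.964240) ≈ -0.34778
θ = arccos(-0.34778) ≈ 110.4°

110.4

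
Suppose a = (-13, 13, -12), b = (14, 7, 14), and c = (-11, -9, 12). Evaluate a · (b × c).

b × c:
i: 7·12 - 14·(-9) = 84 - (-126) = 210
j: 14·(-11) - 14·12 = -154 - 168 = -322
k: 14·(-9) - 7·(-11) = -126 - (-77) = -49
b × c = (210, -322, -49)
a · (b × c) = (-13)·210 + 13·(-322) + (-12)·(-49) = -2730 - 4186 + 588 = -6328

-6328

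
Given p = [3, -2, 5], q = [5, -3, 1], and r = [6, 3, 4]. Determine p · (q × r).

148

q × r:
i: (-3)·4 - 1·3 = -12 - 3 = -15
j: 1·6 - 5·4 = 6 - 20 = -14
k: 5·3 - (-3)·6 = 15 - (-18) = 33
q × r = (-15, -14, 33)
p · (q × r) = 3·(-15) + (-2)·(-14) + 5·33 = -45 + 28 + 165 = 148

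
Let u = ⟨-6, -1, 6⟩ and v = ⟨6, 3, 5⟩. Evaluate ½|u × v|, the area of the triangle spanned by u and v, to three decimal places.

i: (-1)·5 - 6·3 = -5 - 18 = -23
j: 6·6 - (-6)·5 = 36 - (-30) = 66
k: (-6)·3 - (-1)·6 = -18 - (-6) = -12
u × v = (-23, 66, -12)
|u × v| = √((-23)² + 66² + (-12)²) = √5029 ≈ 70.9154
area = ½ · 70.9154 ≈ 35.458

35.458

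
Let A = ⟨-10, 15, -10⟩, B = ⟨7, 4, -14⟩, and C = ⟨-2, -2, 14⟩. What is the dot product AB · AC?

AB = B − A = (17, -11, -4)
AC = C − A = (8, -17, 24)
AB · AC = 17·8 + (-11)·(-17) + (-4)·24 = 136 + 187 - 96 = 227

227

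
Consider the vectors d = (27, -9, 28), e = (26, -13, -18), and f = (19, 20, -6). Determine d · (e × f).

34976

e × f:
i: (-13)·(-6) - (-18)·20 = 78 - (-360) = 438
j: (-18)·19 - 26·(-6) = -342 - (-156) = -186
k: 26·20 - (-13)·19 = 520 - (-247) = 767
e × f = (438, -186, 767)
d · (e × f) = 27·438 + (-9)·(-186) + 28·767 = 11826 + 1674 + 21476 = 34976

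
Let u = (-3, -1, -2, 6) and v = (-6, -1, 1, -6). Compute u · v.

u · v = (-3)·(-6) + (-1)·(-1) + (-2)·1 + 6·(-6) = 18 + 1 - 2 - 36 = -19

-19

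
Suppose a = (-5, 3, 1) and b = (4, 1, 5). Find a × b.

i: 3·5 - 1·1 = 15 - 1 = 14
j: 1·4 - (-5)·5 = 4 - (-25) = 29
k: (-5)·1 - 3·4 = -5 - 12 = -17
a × b = (14, 29, -17)

(14, 29, -17)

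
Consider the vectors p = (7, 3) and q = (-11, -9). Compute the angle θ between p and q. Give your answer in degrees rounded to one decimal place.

163.9

p · q = 7·(-11) + 3·(-9) = -77 - 27 = -104
|p|² = 49 + 9 = 58,  |p| = √58 ≈ 7.615773
|q|² = 121 + 81 = 202,  |q| = √202 ≈ 14.212670
cos θ = -104 / (7.615773 · 14.212670) ≈ -0.96082
θ = arccos(-0.96082) ≈ 163.9°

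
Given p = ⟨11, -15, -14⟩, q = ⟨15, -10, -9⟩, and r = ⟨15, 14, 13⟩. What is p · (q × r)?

q × r:
i: (-10)·13 - (-9)·14 = -130 - (-126) = -4
j: (-9)·15 - 15·13 = -135 - 195 = -330
k: 15·14 - (-10)·15 = 210 - (-150) = 360
q × r = (-4, -330, 360)
p · (q × r) = 11·(-4) + (-15)·(-330) + (-14)·360 = -44 + 4950 - 5040 = -134

-134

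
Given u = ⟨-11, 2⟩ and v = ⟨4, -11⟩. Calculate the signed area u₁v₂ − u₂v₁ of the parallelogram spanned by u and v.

(-11)·(-11) - 2·4 = 121 - 8 = 113

113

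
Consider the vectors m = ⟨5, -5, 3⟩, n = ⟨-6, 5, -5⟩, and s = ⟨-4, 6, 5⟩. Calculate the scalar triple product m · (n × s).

n × s:
i: 5·5 - (-5)·6 = 25 - (-30) = 55
j: (-5)·(-4) - (-6)·5 = 20 - (-30) = 50
k: (-6)·6 - 5·(-4) = -36 - (-20) = -16
n × s = (55, 50, -16)
m · (n × s) = 5·55 + (-5)·50 + 3·(-16) = 275 - 250 - 48 = -23

-23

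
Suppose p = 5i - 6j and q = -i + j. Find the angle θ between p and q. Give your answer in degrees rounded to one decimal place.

174.8

p · q = 5·(-1) + (-6)·1 = -5 - 6 = -11
|p|² = 25 + 36 = 61,  |p| = √61 ≈ 7.810250
|q|² = 1 + 1 = 2,  |q| = √2 ≈ 1.414214
cos θ = -11 / (7.810250 · 1.414214) ≈ -0.99589
θ = arccos(-0.99589) ≈ 174.8°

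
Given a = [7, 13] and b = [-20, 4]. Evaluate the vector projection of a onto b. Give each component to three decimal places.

a · b = 7·(-20) + 13·4 = -140 + 52 = -88
|b|² = 400 + 16 = 416
proj_b a = (-88/416) · (-20, 4) ≈ (4.231, -0.846)

(4.231, -0.846)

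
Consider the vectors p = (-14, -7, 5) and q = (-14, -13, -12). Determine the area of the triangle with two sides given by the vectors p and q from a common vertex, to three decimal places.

i: (-7)·(-12) - 5·(-13) = 84 - (-65) = 149
j: 5·(-14) - (-14)·(-12) = -70 - 168 = -238
k: (-14)·(-13) - (-7)·(-14) = 182 - 98 = 84
p × q = (149, -238, 84)
|p × q| = √(149² + (-238)² + 84²) = √85901 ≈ 293.0887
area = ½ · 293.0887 ≈ 146.544

146.544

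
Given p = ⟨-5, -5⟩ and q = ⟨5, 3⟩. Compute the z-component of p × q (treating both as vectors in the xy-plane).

(-5)·3 - (-5)·5 = -15 - (-25) = 10

10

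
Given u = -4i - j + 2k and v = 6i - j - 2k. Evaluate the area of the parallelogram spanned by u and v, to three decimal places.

i: (-1)·(-2) - 2·(-1) = 2 - (-2) = 4
j: 2·6 - (-4)·(-2) = 12 - 8 = 4
k: (-4)·(-1) - (-1)·6 = 4 - (-6) = 10
u × v = (4, 4, 10)
|u × v| = √(4² + 4² + 10²) = √132 ≈ 11.4891

11.489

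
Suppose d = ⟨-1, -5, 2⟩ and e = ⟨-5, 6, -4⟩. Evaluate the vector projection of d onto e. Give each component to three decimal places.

d · e = (-1)·(-5) + (-5)·6 + 2·(-4) = 5 - 30 - 8 = -33
|e|² = 25 + 36 + 16 = 77
proj_e d = (-33/77) · (-5, 6, -4) ≈ (2.143, -2.571, 1.714)

(2.143, -2.571, 1.714)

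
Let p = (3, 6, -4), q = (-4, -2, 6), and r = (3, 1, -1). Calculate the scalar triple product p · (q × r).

q × r:
i: (-2)·(-1) - 6·1 = 2 - 6 = -4
j: 6·3 - (-4)·(-1) = 18 - 4 = 14
k: (-4)·1 - (-2)·3 = -4 - (-6) = 2
q × r = (-4, 14, 2)
p · (q × r) = 3·(-4) + 6·14 + (-4)·2 = -12 + 84 - 8 = 64

64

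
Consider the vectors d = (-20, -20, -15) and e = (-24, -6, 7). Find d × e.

(-230, 500, -360)

i: (-20)·7 - (-15)·(-6) = -140 - 90 = -230
j: (-15)·(-24) - (-20)·7 = 360 - (-140) = 500
k: (-20)·(-6) - (-20)·(-24) = 120 - 480 = -360
d × e = (-230, 500, -360)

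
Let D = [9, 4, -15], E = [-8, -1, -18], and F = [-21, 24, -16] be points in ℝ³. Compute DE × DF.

DE = (-17, -5, -3)
DF = (-30, 20, -1)
i: (-5)·(-1) - (-3)·20 = 5 - (-60) = 65
j: (-3)·(-30) - (-17)·(-1) = 90 - 17 = 73
k: (-17)·20 - (-5)·(-30) = -340 - 150 = -490
DE × DF = (65, 73, -490)

(65, 73, -490)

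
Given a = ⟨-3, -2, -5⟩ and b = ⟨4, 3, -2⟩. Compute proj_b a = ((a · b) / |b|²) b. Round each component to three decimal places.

(-1.103, -0.828, 0.552)

a · b = (-3)·4 + (-2)·3 + (-5)·(-2) = -12 - 6 + 10 = -8
|b|² = 16 + 9 + 4 = 29
proj_b a = (-8/29) · (4, 3, -2) ≈ (-1.103, -0.828, 0.552)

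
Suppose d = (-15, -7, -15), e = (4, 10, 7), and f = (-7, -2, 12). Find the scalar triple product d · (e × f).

e × f:
i: 10·12 - 7·(-2) = 120 - (-14) = 134
j: 7·(-7) - 4·12 = -49 - 48 = -97
k: 4·(-2) - 10·(-7) = -8 - (-70) = 62
e × f = (134, -97, 62)
d · (e × f) = (-15)·134 + (-7)·(-97) + (-15)·62 = -2010 + 679 - 930 = -2261

-2261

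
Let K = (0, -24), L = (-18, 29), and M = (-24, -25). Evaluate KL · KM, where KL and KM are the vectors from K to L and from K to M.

379

KL = L − K = (-18, 53)
KM = M − K = (-24, -1)
KL · KM = (-18)·(-24) + 53·(-1) = 432 - 53 = 379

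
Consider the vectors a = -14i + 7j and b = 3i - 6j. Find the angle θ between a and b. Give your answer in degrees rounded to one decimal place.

a · b = (-14)·3 + 7·(-6) = -42 - 42 = -84
|a|² = 196 + 49 = 245,  |a| = √245 ≈ 15.652476
|b|² = 9 + 36 = 45,  |b| = √45 ≈ 6.708204
cos θ = -84 / (15.652476 · 6.708204) ≈ -0.80000
θ = arccos(-0.80000) ≈ 143.1°

143.1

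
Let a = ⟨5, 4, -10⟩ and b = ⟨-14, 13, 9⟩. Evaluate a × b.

i: 4·9 - (-10)·13 = 36 - (-130) = 166
j: (-10)·(-14) - 5·9 = 140 - 45 = 95
k: 5·13 - 4·(-14) = 65 - (-56) = 121
a × b = (166, 95, 121)

(166, 95, 121)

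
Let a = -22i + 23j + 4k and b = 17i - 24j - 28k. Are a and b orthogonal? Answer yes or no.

no

a · b = (-22)·17 + 23·(-24) + 4·(-28) = -374 - 552 - 112 = -1038
Nonzero, so the vectors are not orthogonal.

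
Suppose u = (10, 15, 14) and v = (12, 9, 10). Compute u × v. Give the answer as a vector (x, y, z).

(24, 68, -90)

i: 15·10 - 14·9 = 150 - 126 = 24
j: 14·12 - 10·10 = 168 - 100 = 68
k: 10·9 - 15·12 = 90 - 180 = -90
u × v = (24, 68, -90)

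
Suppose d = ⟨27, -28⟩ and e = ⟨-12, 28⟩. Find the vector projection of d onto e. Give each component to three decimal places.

(14.328, -33.431)

d · e = 27·(-12) + (-28)·28 = -324 - 784 = -1108
|e|² = 144 + 784 = 928
proj_e d = (-1108/928) · (-12, 28) ≈ (14.328, -33.431)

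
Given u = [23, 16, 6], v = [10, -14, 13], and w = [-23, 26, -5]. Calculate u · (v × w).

v × w:
i: (-14)·(-5) - 13·26 = 70 - 338 = -268
j: 13·(-23) - 10·(-5) = -299 - (-50) = -249
k: 10·26 - (-14)·(-23) = 260 - 322 = -62
v × w = (-268, -249, -62)
u · (v × w) = 23·(-268) + 16·(-249) + 6·(-62) = -6164 - 3984 - 372 = -10520

-10520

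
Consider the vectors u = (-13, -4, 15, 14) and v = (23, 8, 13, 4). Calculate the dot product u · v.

-80

u · v = (-13)·23 + (-4)·8 + 15·13 + 14·4 = -299 - 32 + 195 + 56 = -80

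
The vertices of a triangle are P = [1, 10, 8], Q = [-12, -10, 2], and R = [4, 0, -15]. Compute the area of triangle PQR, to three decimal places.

272.300

PQ = (-13, -20, -6),  PR = (3, -10, -23)
i: (-20)·(-23) - (-6)·(-10) = 460 - 60 = 400
j: (-6)·3 - (-13)·(-23) = -18 - 299 = -317
k: (-13)·(-10) - (-20)·3 = 130 - (-60) = 190
PQ × PR = (400, -317, 190)
|PQ × PR| = √296589 ≈ 544.5999
area = ½ · 544.5999 ≈ 272.300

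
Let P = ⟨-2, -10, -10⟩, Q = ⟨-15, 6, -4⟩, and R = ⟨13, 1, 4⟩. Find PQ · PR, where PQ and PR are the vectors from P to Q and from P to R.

PQ = Q − P = (-13, 16, 6)
PR = R − P = (15, 11, 14)
PQ · PR = (-13)·15 + 16·11 + 6·14 = -195 + 176 + 84 = 65

65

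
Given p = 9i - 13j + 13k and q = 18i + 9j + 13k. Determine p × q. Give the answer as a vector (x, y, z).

i: (-13)·13 - 13·9 = -169 - 117 = -286
j: 13·18 - 9·13 = 234 - 117 = 117
k: 9·9 - (-13)·18 = 81 - (-234) = 315
p × q = (-286, 117, 315)

(-286, 117, 315)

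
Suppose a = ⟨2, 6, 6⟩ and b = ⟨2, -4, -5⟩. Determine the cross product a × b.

i: 6·(-5) - 6·(-4) = -30 - (-24) = -6
j: 6·2 - 2·(-5) = 12 - (-10) = 22
k: 2·(-4) - 6·2 = -8 - 12 = -20
a × b = (-6, 22, -20)

(-6, 22, -20)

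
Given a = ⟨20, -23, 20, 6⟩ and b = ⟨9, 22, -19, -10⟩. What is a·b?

a · b = 20·9 + (-23)·22 + 20·(-19) + 6·(-10) = 180 - 506 - 380 - 60 = -766

-766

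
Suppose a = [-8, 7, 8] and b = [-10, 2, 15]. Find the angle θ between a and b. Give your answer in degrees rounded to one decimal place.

a · b = (-8)·(-10) + 7·2 + 8·15 = 80 + 14 + 120 = 214
|a|² = 64 + 49 + 64 = 177,  |a| = √177 ≈ 13.304135
|b|² = 100 + 4 + 225 = 329,  |b| = √329 ≈ 18.138357
cos θ = 214 / (13.304135 · 18.138357) ≈ 0.88681
θ = arccos(0.88681) ≈ 27.5°

27.5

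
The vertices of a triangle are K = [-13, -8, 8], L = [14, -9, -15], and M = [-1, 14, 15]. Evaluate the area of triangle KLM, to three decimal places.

KL = (27, -1, -23),  KM = (12, 22, 7)
i: (-1)·7 - (-23)·22 = -7 - (-506) = 499
j: (-23)·12 - 27·7 = -276 - 189 = -465
k: 27·22 - (-1)·12 = 594 - (-12) = 606
KL × KM = (499, -465, 606)
|KL × KM| = √832462 ≈ 912.3936
area = ½ · 912.3936 ≈ 456.197

456.197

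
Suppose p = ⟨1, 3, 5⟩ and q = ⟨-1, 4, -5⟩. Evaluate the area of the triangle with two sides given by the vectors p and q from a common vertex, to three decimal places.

i: 3·(-5) - 5·4 = -15 - 20 = -35
j: 5·(-1) - 1·(-5) = -5 - (-5) = 0
k: 1·4 - 3·(-1) = 4 - (-3) = 7
p × q = (-35, 0, 7)
|p × q| = √((-35)² + 0² + 7²) = √1274 ≈ 35.6931
area = ½ · 35.6931 ≈ 17.847

17.847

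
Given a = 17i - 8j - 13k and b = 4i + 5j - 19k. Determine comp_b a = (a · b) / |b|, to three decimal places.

a · b = 17·4 + (-8)·5 + (-13)·(-19) = 68 - 40 + 247 = 275
|b| = √(16 + 25 + 361) = √402 ≈ 20.0499
comp_b a = 275 / √402 ≈ 13.716

13.716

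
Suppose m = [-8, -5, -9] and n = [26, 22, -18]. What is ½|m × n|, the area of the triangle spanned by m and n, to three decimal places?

i: (-5)·(-18) - (-9)·22 = 90 - (-198) = 288
j: (-9)·26 - (-8)·(-18) = -234 - 144 = -378
k: (-8)·22 - (-5)·26 = -176 - (-130) = -46
m × n = (288, -378, -46)
|m × n| = √(288² + (-378)² + (-46)²) = √227944 ≈ 477.4348
area = ½ · 477.4348 ≈ 238.717

238.717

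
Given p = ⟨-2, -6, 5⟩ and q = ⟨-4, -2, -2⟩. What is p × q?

(22, -24, -20)

i: (-6)·(-2) - 5·(-2) = 12 - (-10) = 22
j: 5·(-4) - (-2)·(-2) = -20 - 4 = -24
k: (-2)·(-2) - (-6)·(-4) = 4 - 24 = -20
p × q = (22, -24, -20)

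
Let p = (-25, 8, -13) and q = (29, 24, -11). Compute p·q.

-390

p · q = (-25)·29 + 8·24 + (-13)·(-11) = -725 + 192 + 143 = -390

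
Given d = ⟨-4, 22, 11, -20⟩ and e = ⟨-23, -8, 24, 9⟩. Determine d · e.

d · e = (-4)·(-23) + 22·(-8) + 11·24 + (-20)·9 = 92 - 176 + 264 - 180 = 0

0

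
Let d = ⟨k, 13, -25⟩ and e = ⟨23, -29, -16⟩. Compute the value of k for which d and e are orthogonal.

d · e = k·23 + 13·(-29) + (-25)·(-16) = 23 + 23k
Set equal to 0: 23k = -23, so k = -1.

-1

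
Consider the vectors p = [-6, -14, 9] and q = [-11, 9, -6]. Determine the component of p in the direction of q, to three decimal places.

-7.390

p · q = (-6)·(-11) + (-14)·9 + 9·(-6) = 66 - 126 - 54 = -114
|q| = √(121 + 81 + 36) = √238 ≈ 15.4272
comp_q p = -114 / √238 ≈ -7.390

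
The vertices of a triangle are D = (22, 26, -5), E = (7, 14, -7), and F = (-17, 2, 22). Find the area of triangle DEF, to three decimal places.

DE = (-15, -12, -2),  DF = (-39, -24, 27)
i: (-12)·27 - (-2)·(-24) = -324 - 48 = -372
j: (-2)·(-39) - (-15)·27 = 78 - (-405) = 483
k: (-15)·(-24) - (-12)·(-39) = 360 - 468 = -108
DE × DF = (-372, 483, -108)
|DE × DF| = √383337 ≈ 619.1421
area = ½ · 619.1421 ≈ 309.571

309.571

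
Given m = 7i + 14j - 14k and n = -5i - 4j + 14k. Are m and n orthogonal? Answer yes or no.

no

m · n = 7·(-5) + 14·(-4) + (-14)·14 = -35 - 56 - 196 = -287
Nonzero, so the vectors are not orthogonal.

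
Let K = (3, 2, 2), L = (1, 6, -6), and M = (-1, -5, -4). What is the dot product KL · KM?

KL = L − K = (-2, 4, -8)
KM = M − K = (-4, -7, -6)
KL · KM = (-2)·(-4) + 4·(-7) + (-8)·(-6) = 8 - 28 + 48 = 28

28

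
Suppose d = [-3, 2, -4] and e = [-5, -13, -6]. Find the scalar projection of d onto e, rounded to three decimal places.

d · e = (-3)·(-5) + 2·(-13) + (-4)·(-6) = 15 - 26 + 24 = 13
|e| = √(25 + 169 + 36) = √230 ≈ 15.1658
comp_e d = 13 / √230 ≈ 0.857

0.857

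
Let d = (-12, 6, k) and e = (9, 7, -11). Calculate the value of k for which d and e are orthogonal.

-6

d · e = (-12)·9 + 6·7 + k·(-11) = -66 - 11k
Set equal to 0: -11k = 66, so k = -6.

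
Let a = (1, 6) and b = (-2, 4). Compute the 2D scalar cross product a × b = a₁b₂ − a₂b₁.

16

1·4 - 6·(-2) = 4 - (-12) = 16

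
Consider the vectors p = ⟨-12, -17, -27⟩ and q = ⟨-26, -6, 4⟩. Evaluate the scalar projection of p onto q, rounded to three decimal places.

11.341

p · q = (-12)·(-26) + (-17)·(-6) + (-27)·4 = 312 + 102 - 108 = 306
|q| = √(676 + 36 + 16) = √728 ≈ 26.9815
comp_q p = 306 / √728 ≈ 11.341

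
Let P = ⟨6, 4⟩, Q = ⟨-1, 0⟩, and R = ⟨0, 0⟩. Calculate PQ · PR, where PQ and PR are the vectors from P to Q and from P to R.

PQ = Q − P = (-7, -4)
PR = R − P = (-6, -4)
PQ · PR = (-7)·(-6) + (-4)·(-4) = 42 + 16 = 58

58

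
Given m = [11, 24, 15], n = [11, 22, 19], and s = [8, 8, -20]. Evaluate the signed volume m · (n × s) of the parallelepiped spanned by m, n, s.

n × s:
i: 22·(-20) - 19·8 = -440 - 152 = -592
j: 19·8 - 11·(-20) = 152 - (-220) = 372
k: 11·8 - 22·8 = 88 - 176 = -88
n × s = (-592, 372, -88)
m · (n × s) = 11·(-592) + 24·372 + 15·(-88) = -6512 + 8928 - 1320 = 1096

1096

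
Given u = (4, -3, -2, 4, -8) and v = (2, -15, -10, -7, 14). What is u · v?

-67

u · v = 4·2 + (-3)·(-15) + (-2)·(-10) + 4·(-7) + (-8)·14 = 8 + 45 + 20 - 28 - 112 = -67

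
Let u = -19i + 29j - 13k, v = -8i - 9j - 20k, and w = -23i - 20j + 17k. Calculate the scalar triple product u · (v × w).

28402

v × w:
i: (-9)·17 - (-20)·(-20) = -153 - 400 = -553
j: (-20)·(-23) - (-8)·17 = 460 - (-136) = 596
k: (-8)·(-20) - (-9)·(-23) = 160 - 207 = -47
v × w = (-553, 596, -47)
u · (v × w) = (-19)·(-553) + 29·596 + (-13)·(-47) = 10507 + 17284 + 611 = 28402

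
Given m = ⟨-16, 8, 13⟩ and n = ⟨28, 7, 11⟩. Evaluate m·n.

-249

m · n = (-16)·28 + 8·7 + 13·11 = -448 + 56 + 143 = -249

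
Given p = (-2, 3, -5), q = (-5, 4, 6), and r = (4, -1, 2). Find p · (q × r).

129

q × r:
i: 4·2 - 6·(-1) = 8 - (-6) = 14
j: 6·4 - (-5)·2 = 24 - (-10) = 34
k: (-5)·(-1) - 4·4 = 5 - 16 = -11
q × r = (14, 34, -11)
p · (q × r) = (-2)·14 + 3·34 + (-5)·(-11) = -28 + 102 + 55 = 129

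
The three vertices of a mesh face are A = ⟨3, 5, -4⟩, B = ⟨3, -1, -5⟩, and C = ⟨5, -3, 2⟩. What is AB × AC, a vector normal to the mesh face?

(-44, -2, 12)

AB = (0, -6, -1)
AC = (2, -8, 6)
i: (-6)·6 - (-1)·(-8) = -36 - 8 = -44
j: (-1)·2 - 0·6 = -2 - 0 = -2
k: 0·(-8) - (-6)·2 = 0 - (-12) = 12
AB × AC = (-44, -2, 12)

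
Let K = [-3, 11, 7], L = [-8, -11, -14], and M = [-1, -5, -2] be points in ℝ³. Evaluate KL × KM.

KL = (-5, -22, -21)
KM = (2, -16, -9)
i: (-22)·(-9) - (-21)·(-16) = 198 - 336 = -138
j: (-21)·2 - (-5)·(-9) = -42 - 45 = -87
k: (-5)·(-16) - (-22)·2 = 80 - (-44) = 124
KL × KM = (-138, -87, 124)

(-138, -87, 124)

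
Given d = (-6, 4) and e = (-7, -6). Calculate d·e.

18

d · e = (-6)·(-7) + 4·(-6) = 42 - 24 = 18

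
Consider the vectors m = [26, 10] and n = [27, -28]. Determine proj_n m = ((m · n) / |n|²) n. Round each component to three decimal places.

m · n = 26·27 + 10·(-28) = 702 - 280 = 422
|n|² = 729 + 784 = 1513
proj_n m = (422/1513) · (27, -28) ≈ (7.531, -7.810)

(7.531, -7.810)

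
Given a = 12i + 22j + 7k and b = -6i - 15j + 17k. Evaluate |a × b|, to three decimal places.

i: 22·17 - 7·(-15) = 374 - (-105) = 479
j: 7·(-6) - 12·17 = -42 - 204 = -246
k: 12·(-15) - 22·(-6) = -180 - (-132) = -48
a × b = (479, -246, -48)
|a × b| = √(479² + (-246)² + (-48)²) = √292261 ≈ 540.6117

540.612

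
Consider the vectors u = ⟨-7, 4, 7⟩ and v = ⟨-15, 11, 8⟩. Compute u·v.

205

u · v = (-7)·(-15) + 4·11 + 7·8 = 105 + 44 + 56 = 205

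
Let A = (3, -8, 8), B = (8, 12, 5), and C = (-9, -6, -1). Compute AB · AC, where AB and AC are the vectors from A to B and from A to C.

7

AB = B − A = (5, 20, -3)
AC = C − A = (-12, 2, -9)
AB · AC = 5·(-12) + 20·2 + (-3)·(-9) = -60 + 40 + 27 = 7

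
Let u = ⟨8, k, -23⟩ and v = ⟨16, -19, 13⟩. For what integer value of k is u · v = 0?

u · v = 8·16 + k·(-19) + (-23)·13 = -171 - 19k
Set equal to 0: -19k = 171, so k = -9.

-9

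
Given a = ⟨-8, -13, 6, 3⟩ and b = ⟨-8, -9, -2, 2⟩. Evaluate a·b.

175

a · b = (-8)·(-8) + (-13)·(-9) + 6·(-2) + 3·2 = 64 + 117 - 12 + 6 = 175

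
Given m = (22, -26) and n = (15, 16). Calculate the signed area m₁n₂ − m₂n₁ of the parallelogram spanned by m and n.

742

22·16 - (-26)·15 = 352 - (-390) = 742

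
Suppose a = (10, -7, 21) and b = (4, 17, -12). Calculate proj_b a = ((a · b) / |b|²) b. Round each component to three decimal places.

(-2.949, -12.532, 8.846)

a · b = 10·4 + (-7)·17 + 21·(-12) = 40 - 119 - 252 = -331
|b|² = 16 + 289 + 144 = 449
proj_b a = (-331/449) · (4, 17, -12) ≈ (-2.949, -12.532, 8.846)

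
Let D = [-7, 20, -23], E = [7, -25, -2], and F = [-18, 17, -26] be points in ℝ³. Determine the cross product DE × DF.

DE = (14, -45, 21)
DF = (-11, -3, -3)
i: (-45)·(-3) - 21·(-3) = 135 - (-63) = 198
j: 21·(-11) - 14·(-3) = -231 - (-42) = -189
k: 14·(-3) - (-45)·(-11) = -42 - 495 = -537
DE × DF = (198, -189, -537)

(198, -189, -537)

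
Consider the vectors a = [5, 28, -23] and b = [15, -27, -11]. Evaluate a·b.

-428

a · b = 5·15 + 28·(-27) + (-23)·(-11) = 75 - 756 + 253 = -428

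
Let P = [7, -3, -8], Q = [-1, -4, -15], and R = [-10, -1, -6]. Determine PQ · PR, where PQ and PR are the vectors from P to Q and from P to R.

120

PQ = Q − P = (-8, -1, -7)
PR = R − P = (-17, 2, 2)
PQ · PR = (-8)·(-17) + (-1)·2 + (-7)·2 = 136 - 2 - 14 = 120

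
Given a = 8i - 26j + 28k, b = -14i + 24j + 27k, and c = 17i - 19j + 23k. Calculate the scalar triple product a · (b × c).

-15762

b × c:
i: 24·23 - 27·(-19) = 552 - (-513) = 1065
j: 27·17 - (-14)·23 = 459 - (-322) = 781
k: (-14)·(-19) - 24·17 = 266 - 408 = -142
b × c = (1065, 781, -142)
a · (b × c) = 8·1065 + (-26)·781 + 28·(-142) = 8520 - 20306 - 3976 = -15762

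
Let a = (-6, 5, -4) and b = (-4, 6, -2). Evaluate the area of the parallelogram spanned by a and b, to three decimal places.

21.633

i: 5·(-2) - (-4)·6 = -10 - (-24) = 14
j: (-4)·(-4) - (-6)·(-2) = 16 - 12 = 4
k: (-6)·6 - 5·(-4) = -36 - (-20) = -16
a × b = (14, 4, -16)
|a × b| = √(14² + 4² + (-16)²) = √468 ≈ 21.6333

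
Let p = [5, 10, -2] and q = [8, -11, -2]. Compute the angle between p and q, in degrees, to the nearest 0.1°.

115.0

p · q = 5·8 + 10·(-11) + (-2)·(-2) = 40 - 110 + 4 = -66
|p|² = 25 + 100 + 4 = 129,  |p| = √129 ≈ 11.357817
|q|² = 64 + 121 + 4 = 189,  |q| = √189 ≈ 13.747727
cos θ = -66 / (11.357817 · 13.747727) ≈ -0.42269
θ = arccos(-0.42269) ≈ 115.0°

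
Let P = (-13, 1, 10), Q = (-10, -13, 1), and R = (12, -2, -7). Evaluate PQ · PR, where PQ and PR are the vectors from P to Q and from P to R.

PQ = Q − P = (3, -14, -9)
PR = R − P = (25, -3, -17)
PQ · PR = 3·25 + (-14)·(-3) + (-9)·(-17) = 75 + 42 + 153 = 270

270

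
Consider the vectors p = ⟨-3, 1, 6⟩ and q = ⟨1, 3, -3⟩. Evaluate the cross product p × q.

i: 1·(-3) - 6·3 = -3 - 18 = -21
j: 6·1 - (-3)·(-3) = 6 - 9 = -3
k: (-3)·3 - 1·1 = -9 - 1 = -10
p × q = (-21, -3, -10)

(-21, -3, -10)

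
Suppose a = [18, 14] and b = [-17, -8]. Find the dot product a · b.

-418

a · b = 18·(-17) + 14·(-8) = -306 - 112 = -418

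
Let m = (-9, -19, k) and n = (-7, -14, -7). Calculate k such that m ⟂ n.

m · n = (-9)·(-7) + (-19)·(-14) + k·(-7) = 329 - 7k
Set equal to 0: -7k = -329, so k = 47.

47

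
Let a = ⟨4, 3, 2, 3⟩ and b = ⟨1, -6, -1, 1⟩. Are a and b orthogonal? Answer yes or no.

no

a · b = 4·1 + 3·(-6) + 2·(-1) + 3·1 = 4 - 18 - 2 + 3 = -13
Nonzero, so the vectors are not orthogonal.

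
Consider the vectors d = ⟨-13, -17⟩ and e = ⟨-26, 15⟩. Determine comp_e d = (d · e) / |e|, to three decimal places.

d · e = (-13)·(-26) + (-17)·15 = 338 - 255 = 83
|e| = √(676 + 225) = √901 ≈ 30.0167
comp_e d = 83 / √901 ≈ 2.765

2.765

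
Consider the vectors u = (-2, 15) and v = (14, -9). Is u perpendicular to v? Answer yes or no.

no

u · v = (-2)·14 + 15·(-9) = -28 - 135 = -163
Nonzero, so the vectors are not orthogonal.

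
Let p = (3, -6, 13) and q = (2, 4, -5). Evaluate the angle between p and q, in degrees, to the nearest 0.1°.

p · q = 3·2 + (-6)·4 + 13·(-5) = 6 - 24 - 65 = -83
|p|² = 9 + 36 + 169 = 214,  |p| = √214 ≈ 14.628739
|q|² = 4 + 16 + 25 = 45,  |q| = √45 ≈ 6.708204
cos θ = -83 / (14.628739 · 6.708204) ≈ -0.84579
θ = arccos(-0.84579) ≈ 147.8°

147.8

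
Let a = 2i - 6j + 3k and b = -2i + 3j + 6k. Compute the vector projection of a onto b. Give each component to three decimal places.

(0.163, -0.245, -0.490)

a · b = 2·(-2) + (-6)·3 + 3·6 = -4 - 18 + 18 = -4
|b|² = 4 + 9 + 36 = 49
proj_b a = (-4/49) · (-2, 3, 6) ≈ (0.163, -0.245, -0.490)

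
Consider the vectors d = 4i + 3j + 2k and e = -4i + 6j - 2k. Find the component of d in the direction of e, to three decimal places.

d · e = 4·(-4) + 3·6 + 2·(-2) = -16 + 18 - 4 = -2
|e| = √(16 + 36 + 4) = √56 ≈ 7.4833
comp_e d = -2 / √56 ≈ -0.267

-0.267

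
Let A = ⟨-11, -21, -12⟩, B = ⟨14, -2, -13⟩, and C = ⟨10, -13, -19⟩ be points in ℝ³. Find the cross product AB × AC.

AB = (25, 19, -1)
AC = (21, 8, -7)
i: 19·(-7) - (-1)·8 = -133 - (-8) = -125
j: (-1)·21 - 25·(-7) = -21 - (-175) = 154
k: 25·8 - 19·21 = 200 - 399 = -199
AB × AC = (-125, 154, -199)

(-125, 154, -199)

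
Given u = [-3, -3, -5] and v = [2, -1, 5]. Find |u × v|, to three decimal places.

22.494

i: (-3)·5 - (-5)·(-1) = -15 - 5 = -20
j: (-5)·2 - (-3)·5 = -10 - (-15) = 5
k: (-3)·(-1) - (-3)·2 = 3 - (-6) = 9
u × v = (-20, 5, 9)
|u × v| = √((-20)² + 5² + 9²) = √506 ≈ 22.4944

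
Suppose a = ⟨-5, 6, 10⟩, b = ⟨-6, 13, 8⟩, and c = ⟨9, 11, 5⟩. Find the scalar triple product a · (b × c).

b × c:
i: 13·5 - 8·11 = 65 - 88 = -23
j: 8·9 - (-6)·5 = 72 - (-30) = 102
k: (-6)·11 - 13·9 = -66 - 117 = -183
b × c = (-23, 102, -183)
a · (b × c) = (-5)·(-23) + 6·102 + 10·(-183) = 115 + 612 - 1830 = -1103

-1103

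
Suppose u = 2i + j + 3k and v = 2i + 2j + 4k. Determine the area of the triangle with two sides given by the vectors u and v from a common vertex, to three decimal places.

1.732

i: 1·4 - 3·2 = 4 - 6 = -2
j: 3·2 - 2·4 = 6 - 8 = -2
k: 2·2 - 1·2 = 4 - 2 = 2
u × v = (-2, -2, 2)
|u × v| = √((-2)² + (-2)² + 2²) = √12 ≈ 3.4641
area = ½ · 3.4641 ≈ 1.732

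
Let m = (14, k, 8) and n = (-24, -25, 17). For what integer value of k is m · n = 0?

-8

m · n = 14·(-24) + k·(-25) + 8·17 = -200 - 25k
Set equal to 0: -25k = 200, so k = -8.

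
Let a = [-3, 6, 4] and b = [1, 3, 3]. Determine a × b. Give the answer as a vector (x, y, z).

i: 6·3 - 4·3 = 18 - 12 = 6
j: 4·1 - (-3)·3 = 4 - (-9) = 13
k: (-3)·3 - 6·1 = -9 - 6 = -15
a × b = (6, 13, -15)

(6, 13, -15)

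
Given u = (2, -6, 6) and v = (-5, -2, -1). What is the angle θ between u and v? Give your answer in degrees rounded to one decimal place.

94.8

u · v = 2·(-5) + (-6)·(-2) + 6·(-1) = -10 + 12 - 6 = -4
|u|² = 4 + 36 + 36 = 76,  |u| = √76 ≈ 8.717798
|v|² = 25 + 4 + 1 = 30,  |v| = √30 ≈ 5.477226
cos θ = -4 / (8.717798 · 5.477226) ≈ -0.08377
θ = arccos(-0.08377) ≈ 94.8°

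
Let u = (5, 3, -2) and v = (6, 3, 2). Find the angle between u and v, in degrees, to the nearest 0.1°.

35.8

u · v = 5·6 + 3·3 + (-2)·2 = 30 + 9 - 4 = 35
|u|² = 25 + 9 + 4 = 38,  |u| = √38 ≈ 6.164414
|v|² = 36 + 9 + 4 = 49,  |v| = √49 ≈ 7.000000
cos θ = 35 / (6.164414 · 7.000000) ≈ 0.81111
θ = arccos(0.81111) ≈ 35.8°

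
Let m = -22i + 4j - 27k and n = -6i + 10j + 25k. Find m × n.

i: 4·25 - (-27)·10 = 100 - (-270) = 370
j: (-27)·(-6) - (-22)·25 = 162 - (-550) = 712
k: (-22)·10 - 4·(-6) = -220 - (-24) = -196
m × n = (370, 712, -196)

(370, 712, -196)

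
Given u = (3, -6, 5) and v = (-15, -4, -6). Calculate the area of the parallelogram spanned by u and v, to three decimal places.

i: (-6)·(-6) - 5·(-4) = 36 - (-20) = 56
j: 5·(-15) - 3·(-6) = -75 - (-18) = -57
k: 3·(-4) - (-6)·(-15) = -12 - 90 = -102
u × v = (56, -57, -102)
|u × v| = √(56² + (-57)² + (-102)²) = √16789 ≈ 129.5724

129.572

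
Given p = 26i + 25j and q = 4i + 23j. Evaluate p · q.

p · q = 26·4 + 25·23 = 104 + 575 = 679

679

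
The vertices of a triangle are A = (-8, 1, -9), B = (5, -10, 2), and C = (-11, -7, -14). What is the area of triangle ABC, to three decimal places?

100.302

AB = (13, -11, 11),  AC = (-3, -8, -5)
i: (-11)·(-5) - 11·(-8) = 55 - (-88) = 143
j: 11·(-3) - 13·(-5) = -33 - (-65) = 32
k: 13·(-8) - (-11)·(-3) = -104 - 33 = -137
AB × AC = (143, 32, -137)
|AB × AC| = √40242 ≈ 200.6041
area = ½ · 200.6041 ≈ 100.302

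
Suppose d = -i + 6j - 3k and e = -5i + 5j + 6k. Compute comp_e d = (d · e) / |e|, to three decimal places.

d · e = (-1)·(-5) + 6·5 + (-3)·6 = 5 + 30 - 18 = 17
|e| = √(25 + 25 + 36) = √86 ≈ 9.2736
comp_e d = 17 / √86 ≈ 1.833

1.833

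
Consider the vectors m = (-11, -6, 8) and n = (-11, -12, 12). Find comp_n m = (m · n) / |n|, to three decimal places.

14.290

m · n = (-11)·(-11) + (-6)·(-12) + 8·12 = 121 + 72 + 96 = 289
|n| = √(121 + 144 + 144) = √409 ≈ 20.2237
comp_n m = 289 / √409 ≈ 14.290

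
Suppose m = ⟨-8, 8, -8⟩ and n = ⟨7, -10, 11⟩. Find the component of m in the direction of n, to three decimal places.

m · n = (-8)·7 + 8·(-10) + (-8)·11 = -56 - 80 - 88 = -224
|n| = √(49 + 100 + 121) = √270 ≈ 16.4317
comp_n m = -224 / √270 ≈ -13.632

-13.632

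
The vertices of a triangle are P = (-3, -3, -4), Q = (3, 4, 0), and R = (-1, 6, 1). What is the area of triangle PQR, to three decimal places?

PQ = (6, 7, 4),  PR = (2, 9, 5)
i: 7·5 - 4·9 = 35 - 36 = -1
j: 4·2 - 6·5 = 8 - 30 = -22
k: 6·9 - 7·2 = 54 - 14 = 40
PQ × PR = (-1, -22, 40)
|PQ × PR| = √2085 ≈ 45.6618
area = ½ · 45.6618 ≈ 22.831

22.831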